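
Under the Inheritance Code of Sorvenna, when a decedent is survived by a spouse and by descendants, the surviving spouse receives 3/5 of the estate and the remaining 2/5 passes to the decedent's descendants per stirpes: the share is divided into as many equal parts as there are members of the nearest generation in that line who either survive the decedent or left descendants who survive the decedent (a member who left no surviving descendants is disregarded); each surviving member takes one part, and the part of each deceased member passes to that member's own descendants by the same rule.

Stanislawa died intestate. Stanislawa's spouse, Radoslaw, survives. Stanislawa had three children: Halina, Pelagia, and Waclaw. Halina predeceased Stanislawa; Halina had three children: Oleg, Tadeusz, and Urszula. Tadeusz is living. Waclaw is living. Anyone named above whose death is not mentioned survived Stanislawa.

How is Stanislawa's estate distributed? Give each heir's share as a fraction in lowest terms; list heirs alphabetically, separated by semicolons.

Oleg 2/45; Pelagia 2/15; Radoslaw 3/5; Tadeusz 2/45; Urszula 2/45; Waclaw 2/15

Radoslaw, as surviving spouse, takes 3/5.
The remaining 2/5 passes to Stanislawa's descendants per stirpes.
The 2/5 is divided into 3 equal shares of 2/15 among Halina, Pelagia, Waclaw.
Halina predeceased; the 2/15 allotted to Halina's branch passes to Halina's issue by representation.
The 2/15 is divided into 3 equal shares of 2/45 among Oleg, Tadeusz, Urszula.
Oleg is living and takes 2/45.
Tadeusz is living and takes 2/45.
Urszula is living and takes 2/45.
Pelagia is living and takes 2/15.
Waclaw is living and takes 2/15.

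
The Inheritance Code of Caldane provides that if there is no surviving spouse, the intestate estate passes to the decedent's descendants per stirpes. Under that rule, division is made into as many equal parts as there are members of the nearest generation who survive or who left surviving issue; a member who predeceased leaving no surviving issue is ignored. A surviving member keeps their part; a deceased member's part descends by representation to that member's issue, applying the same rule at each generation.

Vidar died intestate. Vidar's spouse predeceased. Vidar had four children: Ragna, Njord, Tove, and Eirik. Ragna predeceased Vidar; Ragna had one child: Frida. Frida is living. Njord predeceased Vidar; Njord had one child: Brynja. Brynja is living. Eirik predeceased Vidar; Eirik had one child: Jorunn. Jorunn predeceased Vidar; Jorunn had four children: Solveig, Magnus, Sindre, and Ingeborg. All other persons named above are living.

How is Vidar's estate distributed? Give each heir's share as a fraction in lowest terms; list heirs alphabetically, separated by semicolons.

Brynja 1/4; Frida 1/4; Ingeborg 1/16; Magnus 1/16; Sindre 1/16; Solveig 1/16; Tove 1/4

There is no surviving spouse, so the entire estate passes to Vidar's descendants per stirpes.
The estate is divided into 4 equal shares of 1/4 among Ragna, Njord, Tove, Eirik.
Ragna predeceased; the 1/4 allotted to Ragna's branch passes to Ragna's issue by representation.
Frida is the sole taker at this level and receives the full 1/4.
Njord predeceased; the 1/4 allotted to Njord's branch passes to Njord's issue by representation.
Brynja is the sole taker at this level and receives the full 1/4.
Tove is living and takes 1/4.
Eirik predeceased; the 1/4 allotted to Eirik's branch passes to Eirik's issue by representation.
Jorunn's line is the sole branch at this level, so the full 1/4 passes to Jorunn's issue by representation.
The 1/4 is divided into 4 equal shares of 1/16 among Solveig, Magnus, Sindre, Ingeborg.
Solveig is living and takes 1/16.
Magnus is living and takes 1/16.
Sindre is living and takes 1/16.
Ingeborg is living and takes 1/16.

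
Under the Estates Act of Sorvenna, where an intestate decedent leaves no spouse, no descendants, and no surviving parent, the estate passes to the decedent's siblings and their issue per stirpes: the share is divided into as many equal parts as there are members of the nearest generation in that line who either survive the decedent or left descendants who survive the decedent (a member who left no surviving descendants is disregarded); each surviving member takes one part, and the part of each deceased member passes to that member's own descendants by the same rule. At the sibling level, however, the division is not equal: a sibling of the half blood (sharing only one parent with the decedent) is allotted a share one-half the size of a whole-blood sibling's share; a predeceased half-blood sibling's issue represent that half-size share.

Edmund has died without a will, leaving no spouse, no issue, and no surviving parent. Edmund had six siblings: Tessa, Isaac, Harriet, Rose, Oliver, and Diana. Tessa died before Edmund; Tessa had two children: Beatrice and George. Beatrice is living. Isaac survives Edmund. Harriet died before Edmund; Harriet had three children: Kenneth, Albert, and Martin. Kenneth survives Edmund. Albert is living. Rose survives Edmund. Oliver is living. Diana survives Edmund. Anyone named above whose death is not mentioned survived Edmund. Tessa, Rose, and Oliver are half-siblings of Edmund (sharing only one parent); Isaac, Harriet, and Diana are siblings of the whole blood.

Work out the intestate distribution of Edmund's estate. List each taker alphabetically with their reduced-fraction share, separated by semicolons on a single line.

Albert 2/27; Beatrice 1/18; Diana 2/9; George 1/18; Isaac 2/9; Kenneth 2/27; Martin 2/27; Oliver 1/9; Rose 1/9

No spouse, descendants, or parent survives, so the estate passes to Edmund's siblings per stirpes.
Half-blood siblings count for one-half the weight of whole-blood siblings at the initial division.
Dividing 1 in proportion to weights (total weight 9/2): Tessa (weight 1/2) → 1/9; Isaac (weight 1) → 2/9; Harriet (weight 1) → 2/9; Rose (weight 1/2) → 1/9; Oliver (weight 1/2) → 1/9; Diana (weight 1) → 2/9.
Tessa predeceased; the 1/9 allotted to Tessa's branch passes to Tessa's issue by representation.
The 1/9 is divided into 2 equal shares of 1/18 among Beatrice, George.
Beatrice is living and takes 1/18.
George is living and takes 1/18.
Isaac is living and takes 2/9.
Harriet predeceased; the 2/9 allotted to Harriet's branch passes to Harriet's issue by representation.
The 2/9 is divided into 3 equal shares of 2/27 among Kenneth, Albert, Martin.
Kenneth is living and takes 2/27.
Albert is living and takes 2/27.
Martin is living and takes 2/27.
Rose is living and takes 1/9.
Oliver is living and takes 1/9.
Diana is living and takes 2/9.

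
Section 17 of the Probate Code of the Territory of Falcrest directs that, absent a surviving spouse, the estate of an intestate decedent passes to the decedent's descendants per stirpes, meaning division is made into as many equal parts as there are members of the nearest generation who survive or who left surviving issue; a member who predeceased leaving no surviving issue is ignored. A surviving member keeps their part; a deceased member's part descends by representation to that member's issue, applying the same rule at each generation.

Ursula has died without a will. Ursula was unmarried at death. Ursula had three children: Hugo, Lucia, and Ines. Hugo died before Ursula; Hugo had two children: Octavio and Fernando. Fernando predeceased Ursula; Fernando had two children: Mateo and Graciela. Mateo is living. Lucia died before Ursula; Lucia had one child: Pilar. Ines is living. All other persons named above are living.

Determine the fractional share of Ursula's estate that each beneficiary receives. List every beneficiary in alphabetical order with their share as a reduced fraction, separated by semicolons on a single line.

Graciela 1/12; Ines 1/3; Mateo 1/12; Octavio 1/6; Pilar 1/3

There is no surviving spouse, so the entire estate passes to Ursula's descendants per stirpes.
The estate is divided into 3 equal shares of 1/3 among Hugo, Lucia, Ines.
Hugo predeceased; the 1/3 allotted to Hugo's branch passes to Hugo's issue by representation.
The 1/3 is divided into 2 equal shares of 1/6 among Octavio, Fernando.
Octavio is living and takes 1/6.
Fernando predeceased; the 1/6 allotted to Fernando's branch passes to Fernando's issue by representation.
The 1/6 is divided into 2 equal shares of 1/12 among Mateo, Graciela.
Mateo is living and takes 1/12.
Graciela is living and takes 1/12.
Lucia predeceased; the 1/3 allotted to Lucia's branch passes to Lucia's issue by representation.
Pilar is the sole taker at this level and receives the full 1/3.
Ines is living and takes 1/3.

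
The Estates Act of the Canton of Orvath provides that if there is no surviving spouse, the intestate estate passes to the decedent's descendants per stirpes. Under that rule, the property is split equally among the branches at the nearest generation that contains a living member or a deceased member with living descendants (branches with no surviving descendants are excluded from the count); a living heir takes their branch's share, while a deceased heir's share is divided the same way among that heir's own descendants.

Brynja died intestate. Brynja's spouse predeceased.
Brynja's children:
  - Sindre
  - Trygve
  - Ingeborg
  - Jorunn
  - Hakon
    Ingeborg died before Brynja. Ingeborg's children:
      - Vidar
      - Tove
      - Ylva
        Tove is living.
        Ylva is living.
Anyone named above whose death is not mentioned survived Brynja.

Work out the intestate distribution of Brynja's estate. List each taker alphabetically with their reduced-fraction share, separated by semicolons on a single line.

Hakon 1/5; Jorunn 1/5; Sindre 1/5; Tove 1/15; Trygve 1/5; Vidar 1/15; Ylva 1/15

There is no surviving spouse, so the entire estate passes to Brynja's descendants per stirpes.
The estate is divided into 5 equal shares of 1/5 among Sindre, Trygve, Ingeborg, Jorunn, Hakon.
Sindre is living and takes 1/5.
Trygve is living and takes 1/5.
Ingeborg predeceased; the 1/5 allotted to Ingeborg's branch passes to Ingeborg's issue by representation.
The 1/5 is divided into 3 equal shares of 1/15 among Vidar, Tove, Ylva.
Vidar is living and takes 1/15.
Tove is living and takes 1/15.
Ylva is living and takes 1/15.
Jorunn is living and takes 1/5.
Hakon is living and takes 1/5.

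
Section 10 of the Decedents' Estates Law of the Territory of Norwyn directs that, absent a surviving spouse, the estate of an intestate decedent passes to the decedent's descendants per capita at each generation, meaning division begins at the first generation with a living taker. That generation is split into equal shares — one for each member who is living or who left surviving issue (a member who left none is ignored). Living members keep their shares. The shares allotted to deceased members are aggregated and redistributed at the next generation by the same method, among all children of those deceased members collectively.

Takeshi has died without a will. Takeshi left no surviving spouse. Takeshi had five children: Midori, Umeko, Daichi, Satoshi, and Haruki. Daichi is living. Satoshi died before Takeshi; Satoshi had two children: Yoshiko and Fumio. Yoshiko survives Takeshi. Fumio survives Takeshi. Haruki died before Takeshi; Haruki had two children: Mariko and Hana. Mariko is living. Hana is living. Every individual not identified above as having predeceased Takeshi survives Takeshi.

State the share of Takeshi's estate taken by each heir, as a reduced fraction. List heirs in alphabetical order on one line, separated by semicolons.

There is no surviving spouse, so the entire estate passes to Takeshi's descendants per capita at each generation.
At generation 1 (Midori, Umeko, Daichi, Satoshi, Haruki) there are 5 shares of (1)/5 = 1/5 each.
Living: Midori, Umeko, and Daichi — each takes 1/5.
Deceased: Satoshi and Haruki. Their combined 2/5 is pooled and carried to generation 2.
At generation 2 (Yoshiko, Fumio, Mariko, Hana) there are 4 shares of (2/5)/4 = 1/10 each.
Living: Yoshiko, Fumio, Mariko, and Hana — each takes 1/10.

Daichi 1/5; Fumio 1/10; Hana 1/10; Mariko 1/10; Midori 1/5; Umeko 1/5; Yoshiko 1/10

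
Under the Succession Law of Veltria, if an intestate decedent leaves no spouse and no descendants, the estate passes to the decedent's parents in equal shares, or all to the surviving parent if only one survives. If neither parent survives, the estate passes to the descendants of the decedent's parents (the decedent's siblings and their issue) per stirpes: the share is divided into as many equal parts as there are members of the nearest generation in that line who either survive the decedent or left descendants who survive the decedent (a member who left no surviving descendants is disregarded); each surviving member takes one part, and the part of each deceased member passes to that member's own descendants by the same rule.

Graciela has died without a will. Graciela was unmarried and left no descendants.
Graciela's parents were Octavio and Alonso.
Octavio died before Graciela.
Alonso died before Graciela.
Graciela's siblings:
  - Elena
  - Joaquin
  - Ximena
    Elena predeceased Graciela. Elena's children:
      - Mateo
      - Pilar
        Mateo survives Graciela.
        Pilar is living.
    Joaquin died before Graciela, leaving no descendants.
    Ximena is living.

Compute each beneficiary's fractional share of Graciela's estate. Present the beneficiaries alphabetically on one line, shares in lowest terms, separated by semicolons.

Mateo 1/4; Pilar 1/4; Ximena 1/2

Neither parent survives and there are no descendants, so the estate passes to Graciela's siblings and their issue per stirpes.
Joaquin left no surviving issue, so that branch lapses and is disregarded.
The estate is divided into 2 equal shares of 1/2 among Elena, Ximena.
Elena predeceased; the 1/2 allotted to Elena's branch passes to Elena's issue by representation.
The 1/2 is divided into 2 equal shares of 1/4 among Mateo, Pilar.
Mateo is living and takes 1/4.
Pilar is living and takes 1/4.
Ximena is living and takes 1/2.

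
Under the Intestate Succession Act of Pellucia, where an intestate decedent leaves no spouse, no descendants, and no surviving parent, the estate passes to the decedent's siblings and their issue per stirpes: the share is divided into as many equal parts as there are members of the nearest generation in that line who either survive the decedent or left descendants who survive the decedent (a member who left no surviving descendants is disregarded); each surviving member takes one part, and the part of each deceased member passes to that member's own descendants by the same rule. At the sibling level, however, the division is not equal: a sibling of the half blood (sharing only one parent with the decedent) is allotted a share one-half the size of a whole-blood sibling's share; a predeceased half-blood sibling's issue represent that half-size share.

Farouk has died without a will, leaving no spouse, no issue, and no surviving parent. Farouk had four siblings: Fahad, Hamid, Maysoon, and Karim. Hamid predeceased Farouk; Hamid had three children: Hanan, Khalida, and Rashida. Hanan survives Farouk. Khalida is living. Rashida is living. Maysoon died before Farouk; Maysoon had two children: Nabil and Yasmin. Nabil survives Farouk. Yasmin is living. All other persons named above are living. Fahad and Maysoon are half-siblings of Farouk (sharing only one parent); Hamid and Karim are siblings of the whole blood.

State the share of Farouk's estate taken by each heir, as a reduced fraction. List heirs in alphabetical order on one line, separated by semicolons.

Fahad 1/6; Hanan 1/9; Karim 1/3; Khalida 1/9; Nabil 1/12; Rashida 1/9; Yasmin 1/12

No spouse, descendants, or parent survives, so the estate passes to Farouk's siblings per stirpes.
Half-blood siblings count for one-half the weight of whole-blood siblings at the initial division.
Dividing 1 in proportion to weights (total weight 3): Fahad (weight 1/2) → 1/6; Hamid (weight 1) → 1/3; Maysoon (weight 1/2) → 1/6; Karim (weight 1) → 1/3.
Fahad is living and takes 1/6.
Hamid predeceased; the 1/3 allotted to Hamid's branch passes to Hamid's issue by representation.
The 1/3 is divided into 3 equal shares of 1/9 among Hanan, Khalida, Rashida.
Hanan is living and takes 1/9.
Khalida is living and takes 1/9.
Rashida is living and takes 1/9.
Maysoon predeceased; the 1/6 allotted to Maysoon's branch passes to Maysoon's issue by representation.
The 1/6 is divided into 2 equal shares of 1/12 among Nabil, Yasmin.
Nabil is living and takes 1/12.
Yasmin is living and takes 1/12.
Karim is living and takes 1/3.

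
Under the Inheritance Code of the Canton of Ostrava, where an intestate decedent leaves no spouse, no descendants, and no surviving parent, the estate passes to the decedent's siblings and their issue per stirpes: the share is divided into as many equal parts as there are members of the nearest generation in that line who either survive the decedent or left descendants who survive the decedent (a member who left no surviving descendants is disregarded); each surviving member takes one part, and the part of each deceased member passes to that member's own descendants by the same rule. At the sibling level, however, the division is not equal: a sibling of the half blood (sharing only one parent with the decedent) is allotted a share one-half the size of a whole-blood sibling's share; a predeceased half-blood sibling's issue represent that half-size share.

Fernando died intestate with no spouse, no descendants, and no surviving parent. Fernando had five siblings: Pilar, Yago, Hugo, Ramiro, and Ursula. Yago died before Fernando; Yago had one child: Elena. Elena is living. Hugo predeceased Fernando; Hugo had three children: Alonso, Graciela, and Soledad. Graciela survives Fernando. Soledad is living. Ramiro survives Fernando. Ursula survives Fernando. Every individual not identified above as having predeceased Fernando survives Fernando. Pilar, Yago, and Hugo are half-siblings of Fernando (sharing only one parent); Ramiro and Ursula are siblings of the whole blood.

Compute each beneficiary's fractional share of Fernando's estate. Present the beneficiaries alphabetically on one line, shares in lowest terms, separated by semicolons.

Alonso 1/21; Elena 1/7; Graciela 1/21; Pilar 1/7; Ramiro 2/7; Soledad 1/21; Ursula 2/7

No spouse, descendants, or parent survives, so the estate passes to Fernando's siblings per stirpes.
Half-blood siblings count for one-half the weight of whole-blood siblings at the initial division.
Dividing 1 in proportion to weights (total weight 7/2): Pilar (weight 1/2) → 1/7; Yago (weight 1/2) → 1/7; Hugo (weight 1/2) → 1/7; Ramiro (weight 1) → 2/7; Ursula (weight 1) → 2/7.
Pilar is living and takes 1/7.
Yago predeceased; the 1/7 allotted to Yago's branch passes to Yago's issue by representation.
Elena is the sole taker at this level and receives the full 1/7.
Hugo predeceased; the 1/7 allotted to Hugo's branch passes to Hugo's issue by representation.
The 1/7 is divided into 3 equal shares of 1/21 among Alonso, Graciela, Soledad.
Alonso is living and takes 1/21.
Graciela is living and takes 1/21.
Soledad is living and takes 1/21.
Ramiro is living and takes 2/7.
Ursula is living and takes 2/7.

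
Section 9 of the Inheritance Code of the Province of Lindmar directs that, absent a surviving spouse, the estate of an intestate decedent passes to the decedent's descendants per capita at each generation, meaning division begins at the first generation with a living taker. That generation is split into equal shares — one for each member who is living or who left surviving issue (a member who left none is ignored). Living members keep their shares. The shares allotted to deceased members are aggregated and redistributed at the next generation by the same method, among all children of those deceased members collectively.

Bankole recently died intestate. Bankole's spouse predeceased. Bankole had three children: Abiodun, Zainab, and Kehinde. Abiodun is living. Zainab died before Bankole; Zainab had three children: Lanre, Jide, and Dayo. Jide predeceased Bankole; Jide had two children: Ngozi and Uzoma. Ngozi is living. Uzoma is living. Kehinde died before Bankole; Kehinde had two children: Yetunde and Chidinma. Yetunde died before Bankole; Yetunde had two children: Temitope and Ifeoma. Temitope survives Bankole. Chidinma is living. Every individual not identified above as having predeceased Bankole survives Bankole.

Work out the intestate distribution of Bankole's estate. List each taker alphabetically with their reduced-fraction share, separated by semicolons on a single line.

There is no surviving spouse, so the entire estate passes to Bankole's descendants per capita at each generation.
At generation 1 (Abiodun, Zainab, Kehinde) there are 3 shares of (1)/3 = 1/3 each.
Living: Abiodun — each takes 1/3.
Deceased: Zainab and Kehinde. Their combined 2/3 is pooled and carried to generation 2.
At generation 2 (Lanre, Jide, Dayo, Yetunde, Chidinma) there are 5 shares of (2/3)/5 = 2/15 each.
Living: Lanre, Dayo, and Chidinma — each takes 2/15.
Deceased: Jide and Yetunde. Their combined 4/15 is pooled and carried to generation 3.
At generation 3 (Ngozi, Uzoma, Temitope, Ifeoma) there are 4 shares of (4/15)/4 = 1/15 each.
Living: Ngozi, Uzoma, Temitope, and Ifeoma — each takes 1/15.

Abiodun 1/3; Chidinma 2/15; Dayo 2/15; Ifeoma 1/15; Lanre 2/15; Ngozi 1/15; Temitope 1/15; Uzoma 1/15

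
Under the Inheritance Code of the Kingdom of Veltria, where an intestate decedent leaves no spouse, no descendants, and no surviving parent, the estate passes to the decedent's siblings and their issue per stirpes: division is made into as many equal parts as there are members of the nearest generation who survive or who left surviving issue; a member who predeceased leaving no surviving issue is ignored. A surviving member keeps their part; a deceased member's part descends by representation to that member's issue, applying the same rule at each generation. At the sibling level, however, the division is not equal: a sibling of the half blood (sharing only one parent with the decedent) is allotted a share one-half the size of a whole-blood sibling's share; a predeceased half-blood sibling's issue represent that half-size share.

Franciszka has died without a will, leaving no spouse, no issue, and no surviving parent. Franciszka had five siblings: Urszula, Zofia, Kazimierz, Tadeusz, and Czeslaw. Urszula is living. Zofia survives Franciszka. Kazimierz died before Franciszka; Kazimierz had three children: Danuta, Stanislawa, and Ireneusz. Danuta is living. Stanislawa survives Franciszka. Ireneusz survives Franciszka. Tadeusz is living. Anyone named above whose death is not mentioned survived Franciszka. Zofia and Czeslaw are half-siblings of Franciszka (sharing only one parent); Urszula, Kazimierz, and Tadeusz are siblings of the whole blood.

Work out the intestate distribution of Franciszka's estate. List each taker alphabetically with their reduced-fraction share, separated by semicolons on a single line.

No spouse, descendants, or parent survives, so the estate passes to Franciszka's siblings per stirpes.
Half-blood siblings count for one-half the weight of whole-blood siblings at the initial division.
Dividing 1 in proportion to weights (total weight 4): Urszula (weight 1) → 1/4; Zofia (weight 1/2) → 1/8; Kazimierz (weight 1) → 1/4; Tadeusz (weight 1) → 1/4; Czeslaw (weight 1/2) → 1/8.
Urszula is living and takes 1/4.
Zofia is living and takes 1/8.
Kazimierz predeceased; the 1/4 allotted to Kazimierz's branch passes to Kazimierz's issue by representation.
The 1/4 is divided into 3 equal shares of 1/12 among Danuta, Stanislawa, Ireneusz.
Danuta is living and takes 1/12.
Stanislawa is living and takes 1/12.
Ireneusz is living and takes 1/12.
Tadeusz is living and takes 1/4.
Czeslaw is living and takes 1/8.

Czeslaw 1/8; Danuta 1/12; Ireneusz 1/12; Stanislawa 1/12; Tadeusz 1/4; Urszula 1/4; Zofia 1/8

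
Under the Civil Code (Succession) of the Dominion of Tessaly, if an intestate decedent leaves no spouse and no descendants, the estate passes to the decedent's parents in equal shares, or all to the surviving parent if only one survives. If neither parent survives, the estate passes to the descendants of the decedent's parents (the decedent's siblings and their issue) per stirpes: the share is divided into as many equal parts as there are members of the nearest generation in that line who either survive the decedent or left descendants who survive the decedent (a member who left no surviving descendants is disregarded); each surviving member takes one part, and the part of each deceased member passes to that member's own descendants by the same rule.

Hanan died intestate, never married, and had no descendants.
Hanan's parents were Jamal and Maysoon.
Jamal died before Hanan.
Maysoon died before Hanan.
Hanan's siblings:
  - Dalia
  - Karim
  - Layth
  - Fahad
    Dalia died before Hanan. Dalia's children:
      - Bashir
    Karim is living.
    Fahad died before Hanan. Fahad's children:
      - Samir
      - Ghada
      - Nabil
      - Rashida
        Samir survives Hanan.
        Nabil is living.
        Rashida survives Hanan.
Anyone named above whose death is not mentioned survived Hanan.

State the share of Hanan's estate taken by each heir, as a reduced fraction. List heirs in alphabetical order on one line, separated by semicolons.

Neither parent survives and there are no descendants, so the estate passes to Hanan's siblings and their issue per stirpes.
The estate is divided into 4 equal shares of 1/4 among Dalia, Karim, Layth, Fahad.
Dalia predeceased; the 1/4 allotted to Dalia's branch passes to Dalia's issue by representation.
Bashir is the sole taker at this level and receives the full 1/4.
Karim is living and takes 1/4.
Layth is living and takes 1/4.
Fahad predeceased; the 1/4 allotted to Fahad's branch passes to Fahad's issue by representation.
The 1/4 is divided into 4 equal shares of 1/16 among Samir, Ghada, Nabil, Rashida.
Samir is living and takes 1/16.
Ghada is living and takes 1/16.
Nabil is living and takes 1/16.
Rashida is living and takes 1/16.

Bashir 1/4; Ghada 1/16; Karim 1/4; Layth 1/4; Nabil 1/16; Rashida 1/16; Samir 1/16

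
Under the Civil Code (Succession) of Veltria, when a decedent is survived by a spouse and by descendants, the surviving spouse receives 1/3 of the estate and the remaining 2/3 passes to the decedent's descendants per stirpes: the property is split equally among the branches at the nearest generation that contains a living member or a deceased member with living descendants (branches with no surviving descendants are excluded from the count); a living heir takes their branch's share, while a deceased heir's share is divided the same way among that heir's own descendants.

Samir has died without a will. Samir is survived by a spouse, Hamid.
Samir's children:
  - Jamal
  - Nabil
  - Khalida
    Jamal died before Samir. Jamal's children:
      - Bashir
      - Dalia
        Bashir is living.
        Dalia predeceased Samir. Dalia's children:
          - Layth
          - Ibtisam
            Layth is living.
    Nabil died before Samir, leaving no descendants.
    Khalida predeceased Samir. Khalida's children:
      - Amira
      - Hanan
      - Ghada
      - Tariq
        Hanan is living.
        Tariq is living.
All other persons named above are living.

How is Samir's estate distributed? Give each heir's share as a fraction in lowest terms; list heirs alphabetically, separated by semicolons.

Amira 1/12; Bashir 1/6; Ghada 1/12; Hamid 1/3; Hanan 1/12; Ibtisam 1/12; Layth 1/12; Tariq 1/12

Hamid, as surviving spouse, takes 1/3.
The remaining 2/3 passes to Samir's descendants per stirpes.
Nabil left no surviving issue, so that branch lapses and is disregarded.
The 2/3 is divided into 2 equal shares of 1/3 among Jamal, Khalida.
Jamal predeceased; the 1/3 allotted to Jamal's branch passes to Jamal's issue by representation.
The 1/3 is divided into 2 equal shares of 1/6 among Bashir, Dalia.
Bashir is living and takes 1/6.
Dalia predeceased; the 1/6 allotted to Dalia's branch passes to Dalia's issue by representation.
The 1/6 is divided into 2 equal shares of 1/12 among Layth, Ibtisam.
Layth is living and takes 1/12.
Ibtisam is living and takes 1/12.
Khalida predeceased; the 1/3 allotted to Khalida's branch passes to Khalida's issue by representation.
The 1/3 is divided into 4 equal shares of 1/12 among Amira, Hanan, Ghada, Tariq.
Amira is living and takes 1/12.
Hanan is living and takes 1/12.
Ghada is living and takes 1/12.
Tariq is living and takes 1/12.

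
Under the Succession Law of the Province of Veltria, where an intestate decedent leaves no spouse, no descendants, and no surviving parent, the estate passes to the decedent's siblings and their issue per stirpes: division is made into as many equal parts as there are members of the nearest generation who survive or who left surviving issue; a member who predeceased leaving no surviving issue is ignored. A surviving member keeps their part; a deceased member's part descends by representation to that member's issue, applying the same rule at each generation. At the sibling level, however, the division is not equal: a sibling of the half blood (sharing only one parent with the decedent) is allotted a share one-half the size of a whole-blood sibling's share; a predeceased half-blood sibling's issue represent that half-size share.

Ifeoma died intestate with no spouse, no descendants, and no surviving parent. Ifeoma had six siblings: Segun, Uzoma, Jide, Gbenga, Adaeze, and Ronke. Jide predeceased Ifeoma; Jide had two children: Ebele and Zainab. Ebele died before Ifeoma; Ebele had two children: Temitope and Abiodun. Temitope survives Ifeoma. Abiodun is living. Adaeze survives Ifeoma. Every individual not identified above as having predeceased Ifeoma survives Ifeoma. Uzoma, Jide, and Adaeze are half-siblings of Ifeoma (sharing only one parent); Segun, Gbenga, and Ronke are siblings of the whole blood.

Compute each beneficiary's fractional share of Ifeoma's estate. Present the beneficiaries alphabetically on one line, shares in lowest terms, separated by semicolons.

No spouse, descendants, or parent survives, so the estate passes to Ifeoma's siblings per stirpes.
Half-blood siblings count for one-half the weight of whole-blood siblings at the initial division.
Dividing 1 in proportion to weights (total weight 9/2): Segun (weight 1) → 2/9; Uzoma (weight 1/2) → 1/9; Jide (weight 1/2) → 1/9; Gbenga (weight 1) → 2/9; Adaeze (weight 1/2) → 1/9; Ronke (weight 1) → 2/9.
Segun is living and takes 2/9.
Uzoma is living and takes 1/9.
Jide predeceased; the 1/9 allotted to Jide's branch passes to Jide's issue by representation.
The 1/9 is divided into 2 equal shares of 1/18 among Ebele, Zainab.
Ebele predeceased; the 1/18 allotted to Ebele's branch passes to Ebele's issue by representation.
The 1/18 is divided into 2 equal shares of 1/36 among Temitope, Abiodun.
Temitope is living and takes 1/36.
Abiodun is living and takes 1/36.
Zainab is living and takes 1/18.
Gbenga is living and takes 2/9.
Adaeze is living and takes 1/9.
Ronke is living and takes 2/9.

Abiodun 1/36; Adaeze 1/9; Gbenga 2/9; Ronke 2/9; Segun 2/9; Temitope 1/36; Uzoma 1/9; Zainab 1/18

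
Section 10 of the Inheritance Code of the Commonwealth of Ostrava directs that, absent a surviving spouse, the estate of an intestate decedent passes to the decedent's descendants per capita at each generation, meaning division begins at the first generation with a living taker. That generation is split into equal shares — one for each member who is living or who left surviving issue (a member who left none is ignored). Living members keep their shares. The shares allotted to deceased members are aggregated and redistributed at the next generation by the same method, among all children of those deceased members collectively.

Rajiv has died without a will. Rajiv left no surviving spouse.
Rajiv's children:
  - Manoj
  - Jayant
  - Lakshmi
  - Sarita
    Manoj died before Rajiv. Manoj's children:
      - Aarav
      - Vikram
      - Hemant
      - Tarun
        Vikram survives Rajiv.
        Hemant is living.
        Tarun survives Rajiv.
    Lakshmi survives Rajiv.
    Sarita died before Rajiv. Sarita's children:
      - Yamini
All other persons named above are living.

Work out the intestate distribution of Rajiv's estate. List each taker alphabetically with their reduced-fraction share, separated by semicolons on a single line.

There is no surviving spouse, so the entire estate passes to Rajiv's descendants per capita at each generation.
At generation 1 (Manoj, Jayant, Lakshmi, Sarita) there are 4 shares of (1)/4 = 1/4 each.
Living: Jayant and Lakshmi — each takes 1/4.
Deceased: Manoj and Sarita. Their combined 1/2 is pooled and carried to generation 2.
At generation 2 (Aarav, Vikram, Hemant, Tarun, Yamini) there are 5 shares of (1/2)/5 = 1/10 each.
Living: Aarav, Vikram, Hemant, Tarun, and Yamini — each takes 1/10.

Aarav 1/10; Hemant 1/10; Jayant 1/4; Lakshmi 1/4; Tarun 1/10; Vikram 1/10; Yamini 1/10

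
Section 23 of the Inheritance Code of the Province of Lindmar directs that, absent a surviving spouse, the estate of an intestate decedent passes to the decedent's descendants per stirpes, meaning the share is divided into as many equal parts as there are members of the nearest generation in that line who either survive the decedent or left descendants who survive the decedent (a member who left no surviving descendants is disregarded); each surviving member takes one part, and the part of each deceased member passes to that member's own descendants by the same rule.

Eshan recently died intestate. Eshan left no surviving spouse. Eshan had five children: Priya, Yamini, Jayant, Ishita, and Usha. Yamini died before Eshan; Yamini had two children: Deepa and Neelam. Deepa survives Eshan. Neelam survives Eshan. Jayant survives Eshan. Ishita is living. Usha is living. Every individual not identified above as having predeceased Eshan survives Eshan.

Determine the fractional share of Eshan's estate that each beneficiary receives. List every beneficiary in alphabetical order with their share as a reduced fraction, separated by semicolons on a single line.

There is no surviving spouse, so the entire estate passes to Eshan's descendants per stirpes.
The estate is divided into 5 equal shares of 1/5 among Priya, Yamini, Jayant, Ishita, Usha.
Priya is living and takes 1/5.
Yamini predeceased; the 1/5 allotted to Yamini's branch passes to Yamini's issue by representation.
The 1/5 is divided into 2 equal shares of 1/10 among Deepa, Neelam.
Deepa is living and takes 1/10.
Neelam is living and takes 1/10.
Jayant is living and takes 1/5.
Ishita is living and takes 1/5.
Usha is living and takes 1/5.

Deepa 1/10; Ishita 1/5; Jayant 1/5; Neelam 1/10; Priya 1/5; Usha 1/5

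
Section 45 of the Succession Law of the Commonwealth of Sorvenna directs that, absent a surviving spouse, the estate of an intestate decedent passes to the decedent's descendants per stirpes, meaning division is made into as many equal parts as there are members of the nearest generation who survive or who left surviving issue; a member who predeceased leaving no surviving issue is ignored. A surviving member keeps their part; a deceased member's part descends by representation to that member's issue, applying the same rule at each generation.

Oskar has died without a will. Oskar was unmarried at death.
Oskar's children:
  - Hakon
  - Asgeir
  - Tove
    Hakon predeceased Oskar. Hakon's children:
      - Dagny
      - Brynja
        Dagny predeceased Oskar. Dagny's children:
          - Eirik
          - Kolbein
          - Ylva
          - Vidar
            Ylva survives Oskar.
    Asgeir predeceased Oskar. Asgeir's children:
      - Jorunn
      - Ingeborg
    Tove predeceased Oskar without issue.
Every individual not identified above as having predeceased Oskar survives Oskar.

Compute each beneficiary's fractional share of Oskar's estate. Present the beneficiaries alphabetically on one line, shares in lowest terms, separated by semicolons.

Brynja 1/4; Eirik 1/16; Ingeborg 1/4; Jorunn 1/4; Kolbein 1/16; Vidar 1/16; Ylva 1/16

There is no surviving spouse, so the entire estate passes to Oskar's descendants per stirpes.
Tove left no surviving issue, so that branch lapses and is disregarded.
The estate is divided into 2 equal shares of 1/2 among Hakon, Asgeir.
Hakon predeceased; the 1/2 allotted to Hakon's branch passes to Hakon's issue by representation.
The 1/2 is divided into 2 equal shares of 1/4 among Dagny, Brynja.
Dagny predeceased; the 1/4 allotted to Dagny's branch passes to Dagny's issue by representation.
The 1/4 is divided into 4 equal shares of 1/16 among Eirik, Kolbein, Ylva, Vidar.
Eirik is living and takes 1/16.
Kolbein is living and takes 1/16.
Ylva is living and takes 1/16.
Vidar is living and takes 1/16.
Brynja is living and takes 1/4.
Asgeir predeceased; the 1/2 allotted to Asgeir's branch passes to Asgeir's issue by representation.
The 1/2 is divided into 2 equal shares of 1/4 among Jorunn, Ingeborg.
Jorunn is living and takes 1/4.
Ingeborg is living and takes 1/4.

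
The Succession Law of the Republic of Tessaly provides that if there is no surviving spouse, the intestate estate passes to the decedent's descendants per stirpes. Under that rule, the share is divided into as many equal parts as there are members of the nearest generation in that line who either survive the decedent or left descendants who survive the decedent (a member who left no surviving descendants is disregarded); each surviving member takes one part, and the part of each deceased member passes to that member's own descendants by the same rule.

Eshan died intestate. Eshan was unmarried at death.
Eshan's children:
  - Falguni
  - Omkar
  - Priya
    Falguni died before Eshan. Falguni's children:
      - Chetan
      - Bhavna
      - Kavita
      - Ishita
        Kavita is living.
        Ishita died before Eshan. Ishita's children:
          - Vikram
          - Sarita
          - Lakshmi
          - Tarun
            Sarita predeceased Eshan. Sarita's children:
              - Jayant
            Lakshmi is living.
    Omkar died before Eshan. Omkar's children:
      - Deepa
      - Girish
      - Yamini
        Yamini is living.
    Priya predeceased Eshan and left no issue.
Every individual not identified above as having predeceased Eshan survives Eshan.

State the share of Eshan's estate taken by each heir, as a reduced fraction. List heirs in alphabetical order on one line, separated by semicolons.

There is no surviving spouse, so the entire estate passes to Eshan's descendants per stirpes.
Priya left no surviving issue, so that branch lapses and is disregarded.
The estate is divided into 2 equal shares of 1/2 among Falguni, Omkar.
Falguni predeceased; the 1/2 allotted to Falguni's branch passes to Falguni's issue by representation.
The 1/2 is divided into 4 equal shares of 1/8 among Chetan, Bhavna, Kavita, Ishita.
Chetan is living and takes 1/8.
Bhavna is living and takes 1/8.
Kavita is living and takes 1/8.
Ishita predeceased; the 1/8 allotted to Ishita's branch passes to Ishita's issue by representation.
The 1/8 is divided into 4 equal shares of 1/32 among Vikram, Sarita, Lakshmi, Tarun.
Vikram is living and takes 1/32.
Sarita predeceased; the 1/32 allotted to Sarita's branch passes to Sarita's issue by representation.
Jayant is the sole taker at this level and receives the full 1/32.
Lakshmi is living and takes 1/32.
Tarun is living and takes 1/32.
Omkar predeceased; the 1/2 allotted to Omkar's branch passes to Omkar's issue by representation.
The 1/2 is divided into 3 equal shares of 1/6 among Deepa, Girish, Yamini.
Deepa is living and takes 1/6.
Girish is living and takes 1/6.
Yamini is living and takes 1/6.

Bhavna 1/8; Chetan 1/8; Deepa 1/6; Girish 1/6; Jayant 1/32; Kavita 1/8; Lakshmi 1/32; Tarun 1/32; Vikram 1/32; Yamini 1/6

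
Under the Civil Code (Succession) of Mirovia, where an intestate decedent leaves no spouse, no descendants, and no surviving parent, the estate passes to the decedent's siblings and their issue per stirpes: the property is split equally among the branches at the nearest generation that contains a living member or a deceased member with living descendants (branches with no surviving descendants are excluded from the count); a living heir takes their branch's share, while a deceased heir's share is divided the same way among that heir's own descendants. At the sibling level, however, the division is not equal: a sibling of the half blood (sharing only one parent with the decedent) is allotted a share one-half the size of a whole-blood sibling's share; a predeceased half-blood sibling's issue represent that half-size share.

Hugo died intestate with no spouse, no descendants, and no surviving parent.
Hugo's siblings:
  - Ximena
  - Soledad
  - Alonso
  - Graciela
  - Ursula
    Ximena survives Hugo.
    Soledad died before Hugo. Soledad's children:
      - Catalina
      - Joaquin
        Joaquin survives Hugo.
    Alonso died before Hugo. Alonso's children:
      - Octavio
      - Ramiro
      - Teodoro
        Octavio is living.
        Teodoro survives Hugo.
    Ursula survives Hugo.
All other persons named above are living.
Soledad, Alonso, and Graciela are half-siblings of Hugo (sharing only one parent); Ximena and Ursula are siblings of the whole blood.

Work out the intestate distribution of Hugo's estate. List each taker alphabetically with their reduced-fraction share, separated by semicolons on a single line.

No spouse, descendants, or parent survives, so the estate passes to Hugo's siblings per stirpes.
Half-blood siblings count for one-half the weight of whole-blood siblings at the initial division.
Dividing 1 in proportion to weights (total weight 7/2): Ximena (weight 1) → 2/7; Soledad (weight 1/2) → 1/7; Alonso (weight 1/2) → 1/7; Graciela (weight 1/2) → 1/7; Ursula (weight 1) → 2/7.
Ximena is living and takes 2/7.
Soledad predeceased; the 1/7 allotted to Soledad's branch passes to Soledad's issue by representation.
The 1/7 is divided into 2 equal shares of 1/14 among Catalina, Joaquin.
Catalina is living and takes 1/14.
Joaquin is living and takes 1/14.
Alonso predeceased; the 1/7 allotted to Alonso's branch passes to Alonso's issue by representation.
The 1/7 is divided into 3 equal shares of 1/21 among Octavio, Ramiro, Teodoro.
Octavio is living and takes 1/21.
Ramiro is living and takes 1/21.
Teodoro is living and takes 1/21.
Graciela is living and takes 1/7.
Ursula is living and takes 2/7.

Catalina 1/14; Graciela 1/7; Joaquin 1/14; Octavio 1/21; Ramiro 1/21; Teodoro 1/21; Ursula 2/7; Ximena 2/7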